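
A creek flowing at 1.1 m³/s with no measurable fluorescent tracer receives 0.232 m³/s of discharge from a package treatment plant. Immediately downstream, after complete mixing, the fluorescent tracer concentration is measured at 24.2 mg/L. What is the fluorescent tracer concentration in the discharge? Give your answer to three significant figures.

Mass balance: 1.100·0 + 0.2320·Cₑ = 1.332·24.20
→ Cₑ = (1.332·24.20 − 1.100·0) / 0.2320 = 138.9 mg/L.

139 mg/L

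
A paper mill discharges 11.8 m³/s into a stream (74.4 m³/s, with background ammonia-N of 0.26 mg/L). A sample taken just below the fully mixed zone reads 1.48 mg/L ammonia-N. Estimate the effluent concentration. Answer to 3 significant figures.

Mass balance: 74.40·0.2600 + 11.80·Cₑ = 86.20·1.480
→ Cₑ = (86.20·1.480 − 74.40·0.2600) / 11.80 = 9.172 mg/L.

9.17 mg/L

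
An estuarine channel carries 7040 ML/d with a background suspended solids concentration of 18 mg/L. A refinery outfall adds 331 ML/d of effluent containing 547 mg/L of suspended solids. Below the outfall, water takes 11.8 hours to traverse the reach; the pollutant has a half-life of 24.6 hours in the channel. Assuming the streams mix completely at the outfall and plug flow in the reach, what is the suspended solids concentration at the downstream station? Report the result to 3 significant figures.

29.9 mg/L

After mixing, C = (7040·18.00 + 331.0·547.0) / 7371 = 307800/7371 = 41.76 mg/L.
Half-life 24.6 h → k = ln 2 / 24.6 = 0.02818 h⁻¹ = 0.6762 d⁻¹.
Applying C = C₀e^(−kt): 41.76 × 0.7171 = 29.94 mg/L.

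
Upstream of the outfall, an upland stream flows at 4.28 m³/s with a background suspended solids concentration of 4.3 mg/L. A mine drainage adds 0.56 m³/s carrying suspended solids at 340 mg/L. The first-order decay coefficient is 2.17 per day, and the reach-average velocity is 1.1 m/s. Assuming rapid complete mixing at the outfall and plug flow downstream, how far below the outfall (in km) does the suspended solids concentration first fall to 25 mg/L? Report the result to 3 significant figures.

Conservation of mass: C = (4.280·4.300 + 0.5600·340.0) / 4.840 = 208.8/4.840 = 43.14 mg/L.
Set 43.14·exp(−k·t) = 25 → t = ln(43.14/25)/k = 21720 s = 6.034 h.
Distance = v·t = 1.1·21720 = 23900 m = 23.90 km.

23.9 km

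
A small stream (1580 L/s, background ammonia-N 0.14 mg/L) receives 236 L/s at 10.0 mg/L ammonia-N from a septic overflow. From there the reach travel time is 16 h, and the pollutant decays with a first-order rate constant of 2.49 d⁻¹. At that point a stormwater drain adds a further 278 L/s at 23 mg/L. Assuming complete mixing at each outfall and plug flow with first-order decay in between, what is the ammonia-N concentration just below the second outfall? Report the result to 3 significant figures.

3.29 mg/L

Flow-weighted average: C = (1580·0.1400 + 236.0·10.00) / 1816 = 2581/1816 = 1.421 mg/L; combined flow 1816 L/s.
Applying C = C₀e^(−kt): 1.421 × 0.1901 = 0.2703 mg/L.
At the second outfall, C = (1816·0.2703 + 278.0·23.00) / (1816 + 278.0) = 3.288 mg/L.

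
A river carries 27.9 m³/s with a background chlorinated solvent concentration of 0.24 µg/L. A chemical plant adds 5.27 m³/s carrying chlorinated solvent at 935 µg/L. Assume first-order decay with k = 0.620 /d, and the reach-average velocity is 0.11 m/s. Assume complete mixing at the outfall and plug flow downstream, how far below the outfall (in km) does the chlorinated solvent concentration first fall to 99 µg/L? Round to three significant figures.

6.24 km

Conservation of mass: C = (27.90·0.2400 + 5.270·935.0) / 33.17 = 4934/33.17 = 148.8 µg/L.
Set 148.8·exp(−k·t) = 99 → t = ln(148.8/99)/k = 56740 s = 15.76 h.
Distance = v·t = 0.11·56740 = 6242 m = 6.242 km.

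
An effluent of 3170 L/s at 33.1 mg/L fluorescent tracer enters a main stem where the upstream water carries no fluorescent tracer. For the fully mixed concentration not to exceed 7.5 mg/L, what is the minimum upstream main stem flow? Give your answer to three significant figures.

Set C_mix = 7.5: (Q·0 + 3170·33.10) / (Q + 3170) = 7.5
→ Q = 3170·(33.10 − 7.5)/(7.5 − 0) = 10820 L/s.

10800 L/s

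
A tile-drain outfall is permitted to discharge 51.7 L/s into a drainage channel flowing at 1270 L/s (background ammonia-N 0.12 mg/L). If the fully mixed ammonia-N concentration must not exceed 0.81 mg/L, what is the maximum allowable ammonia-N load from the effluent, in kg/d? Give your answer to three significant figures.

79.3 kg/d

Mass balance at the limit: 1270·0.1200 + 51.70·Cₑ = 1322·0.81 → Cₑ = 17.76 mg/L.
51.70 L/s = 0.05170 m³/s. Load = 0.05170 m³/s × 17.76 g/m³ × 86 400 s/d = 79.33 kg/d.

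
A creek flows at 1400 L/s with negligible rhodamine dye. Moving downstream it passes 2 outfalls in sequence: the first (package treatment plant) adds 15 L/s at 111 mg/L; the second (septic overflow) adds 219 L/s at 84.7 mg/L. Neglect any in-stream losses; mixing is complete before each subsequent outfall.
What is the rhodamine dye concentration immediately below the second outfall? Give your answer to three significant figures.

12.4 mg/L

After outfall 1: Q = 1400 + 15.00 = 1415 L/s; C = (1400·0 + 15.00·111.0)/1415 = 1.177 mg/L.
After outfall 2: Q = 1415 + 219.0 = 1634 L/s; C = (1415·1.177 + 219.0·84.70)/1634 = 12.37 mg/L.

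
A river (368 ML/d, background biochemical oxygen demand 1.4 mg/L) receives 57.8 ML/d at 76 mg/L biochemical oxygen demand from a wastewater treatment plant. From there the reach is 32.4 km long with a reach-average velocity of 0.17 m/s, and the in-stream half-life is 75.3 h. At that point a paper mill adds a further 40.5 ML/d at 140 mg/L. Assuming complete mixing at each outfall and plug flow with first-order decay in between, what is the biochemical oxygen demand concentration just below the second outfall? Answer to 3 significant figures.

18.6 mg/L

After mixing, C = (368.0·1.400 + 57.80·76.00) / 425.8 = 4908/425.8 = 11.53 mg/L; combined flow 425.8 ML/d.
Travel time t = 32.4·1000 / 0.17 = 190600 s = 52.94 h.
Half-life 75.3 h → k = ln 2 / 75.3 = 0.009205 h⁻¹ = 0.2209 d⁻¹.
Decay over the reach: 11.53·exp(−kt) = 11.53·0.6143 = 7.080 mg/L.
Second outfall: C = (425.8·7.080 + 40.50·140.0)/466.3 = 18.62 mg/L.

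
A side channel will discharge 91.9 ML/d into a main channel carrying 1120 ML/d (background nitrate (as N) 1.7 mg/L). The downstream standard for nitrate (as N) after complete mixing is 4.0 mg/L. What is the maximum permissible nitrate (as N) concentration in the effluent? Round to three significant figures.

At the limit, (Qr·Cr + Qe·Cₑ)/(Qr + Qe) = 4.0:
Cₑ = (1212·4.0 − 1120·1.700) / 91.90 = 32.03 mg/L.

32.0 mg/L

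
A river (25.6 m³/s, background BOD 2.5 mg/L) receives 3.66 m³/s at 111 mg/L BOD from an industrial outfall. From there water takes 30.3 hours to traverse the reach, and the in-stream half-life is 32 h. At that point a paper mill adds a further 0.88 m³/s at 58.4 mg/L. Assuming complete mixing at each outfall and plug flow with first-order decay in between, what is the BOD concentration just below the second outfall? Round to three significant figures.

9.80 mg/L

Flow-weighted average: C = (25.60·2.500 + 3.660·111.0) / 29.26 = 470.3/29.26 = 16.07 mg/L; combined flow 29.26 m³/s.
Half-life 32 h → k = ln 2 / 32 = 0.02166 h⁻¹ = 0.5199 d⁻¹.
Decay over the reach: 16.07·exp(−kt) = 16.07·0.5188 = 8.337 mg/L.
At the second outfall, C = (29.26·8.337 + 0.8800·58.40) / (29.26 + 0.8800) = 9.799 mg/L.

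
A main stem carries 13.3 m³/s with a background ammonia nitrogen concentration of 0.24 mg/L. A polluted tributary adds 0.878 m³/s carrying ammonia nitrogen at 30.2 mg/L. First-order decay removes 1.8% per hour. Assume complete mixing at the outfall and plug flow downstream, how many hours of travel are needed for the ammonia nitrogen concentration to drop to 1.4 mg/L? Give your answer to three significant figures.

22.2 h

Mixed concentration C = ΣQC/ΣQ = (13.30·0.2400 + 0.8780·30.20) / 14.18 = 29.71/14.18 = 2.095 mg/L.
1.8%/h lost → k = −ln(1 − 0.018) = 0.01816 h⁻¹.
2.095·exp(−k·t) = 1.4 → t = ln(2.095/1.4)/k = 79920 s = 22.20 h.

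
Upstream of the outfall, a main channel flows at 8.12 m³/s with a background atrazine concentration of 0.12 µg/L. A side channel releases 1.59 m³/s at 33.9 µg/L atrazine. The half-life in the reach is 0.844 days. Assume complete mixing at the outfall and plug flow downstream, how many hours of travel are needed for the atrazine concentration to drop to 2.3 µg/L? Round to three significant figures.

Conservation of mass: C = (8.120·0.1200 + 1.590·33.90) / 9.710 = 54.88/9.710 = 5.651 µg/L.
Half-life 0.844 d → k = ln 2 / 0.844 = 0.8213 d⁻¹.
5.651·exp(−k·t) = 2.3 → t = ln(5.651/2.3)/k = 94580 s = 26.27 h.

26.3 h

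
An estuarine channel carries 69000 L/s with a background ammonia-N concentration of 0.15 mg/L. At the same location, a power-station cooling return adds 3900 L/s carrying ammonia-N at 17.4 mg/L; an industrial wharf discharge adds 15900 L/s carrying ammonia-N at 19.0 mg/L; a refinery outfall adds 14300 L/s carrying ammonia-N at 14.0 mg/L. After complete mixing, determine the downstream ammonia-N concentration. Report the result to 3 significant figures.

Flow-weighted average: C = (69000·0.1500 + 3900·17.40 + 15900·19.00 + 14300·14.00) / 103100 = 580500/103100 = 5.631 mg/L.

5.63 mg/L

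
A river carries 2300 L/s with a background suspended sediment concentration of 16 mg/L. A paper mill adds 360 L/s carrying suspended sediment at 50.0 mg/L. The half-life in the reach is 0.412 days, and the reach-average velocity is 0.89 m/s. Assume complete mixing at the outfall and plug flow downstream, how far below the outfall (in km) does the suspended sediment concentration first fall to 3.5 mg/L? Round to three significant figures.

Conservation of mass: C = (2300·16.00 + 360.0·50.00) / 2660 = 54800/2660 = 20.60 mg/L.
Half-life 0.412 d → k = ln 2 / 0.412 = 1.682 d⁻¹.
Set 20.60·exp(−k·t) = 3.5 → t = ln(20.60/3.5)/k = 91030 s = 25.29 h.
Distance = v·t = 0.89·91030 = 81020 m = 81.02 km.

81.0 km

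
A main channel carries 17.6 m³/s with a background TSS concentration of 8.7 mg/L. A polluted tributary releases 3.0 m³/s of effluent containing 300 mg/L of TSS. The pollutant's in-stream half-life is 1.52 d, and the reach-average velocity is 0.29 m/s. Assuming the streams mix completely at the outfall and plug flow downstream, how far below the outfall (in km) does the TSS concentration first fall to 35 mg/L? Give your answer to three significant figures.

20.8 km

After mixing, C = (17.60·8.700 + 3.000·300.0) / 20.60 = 1053/20.60 = 51.12 mg/L.
Half-life 1.52 d → k = ln 2 / 1.52 = 0.4560 d⁻¹.
Set 51.12·exp(−k·t) = 35 → t = ln(51.12/35)/k = 71780 s = 19.94 h.
Distance = v·t = 0.29·71780 = 20820 m = 20.82 km.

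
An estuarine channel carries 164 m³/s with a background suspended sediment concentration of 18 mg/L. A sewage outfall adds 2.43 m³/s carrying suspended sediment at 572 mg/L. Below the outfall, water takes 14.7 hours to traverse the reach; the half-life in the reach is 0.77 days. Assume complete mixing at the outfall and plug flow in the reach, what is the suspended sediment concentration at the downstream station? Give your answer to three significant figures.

Mixed concentration C = ΣQC/ΣQ = (164.0·18.00 + 2.430·572.0) / 166.4 = 4342/166.4 = 26.09 mg/L.
Half-life 0.77 d → k = ln 2 / 0.77 = 0.9002 d⁻¹.
After decay, C = 26.09 × e^(−kt) = 26.09 × 0.5762 = 15.03 mg/L.

15.0 mg/L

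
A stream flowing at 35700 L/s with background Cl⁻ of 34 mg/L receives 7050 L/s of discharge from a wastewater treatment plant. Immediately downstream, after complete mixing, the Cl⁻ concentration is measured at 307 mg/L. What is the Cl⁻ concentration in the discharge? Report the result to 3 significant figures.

1690 mg/L

Mass balance: 35700·34.00 + 7050·Cₑ = 42750·307.0
→ Cₑ = (42750·307.0 − 35700·34.00) / 7050 = 1689 mg/L.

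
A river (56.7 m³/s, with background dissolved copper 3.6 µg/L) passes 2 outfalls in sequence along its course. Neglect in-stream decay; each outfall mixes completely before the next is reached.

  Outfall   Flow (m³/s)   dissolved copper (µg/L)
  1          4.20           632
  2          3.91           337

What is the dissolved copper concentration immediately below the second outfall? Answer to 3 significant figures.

Below outfall 1: Q → 60.90 m³/s, C = (56.70·3.600 + 4.200·632.0)/60.90 = 46.94 µg/L.
Below outfall 2: Q → 64.81 m³/s, C = (60.90·46.94 + 3.910·337.0)/64.81 = 64.44 µg/L.

64.4 µg/L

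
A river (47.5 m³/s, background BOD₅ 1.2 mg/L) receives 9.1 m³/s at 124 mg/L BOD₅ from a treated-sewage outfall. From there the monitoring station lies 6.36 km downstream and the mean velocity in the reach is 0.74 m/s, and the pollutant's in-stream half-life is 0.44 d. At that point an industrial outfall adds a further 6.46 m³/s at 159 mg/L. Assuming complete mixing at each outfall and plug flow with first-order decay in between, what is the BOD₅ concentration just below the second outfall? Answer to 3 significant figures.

Mass balance: C = (47.50·1.200 + 9.100·124.0) / 56.60 = 1185/56.60 = 20.94 mg/L; combined flow 56.60 m³/s.
Travel time t = 6.36·1000 / 0.74 = 8595 s = 2.387 h.
Half-life 0.44 d → k = ln 2 / 0.44 = 1.575 d⁻¹.
First-order decay: C = 20.94·exp(−k·t) = 20.94·0.8550 = 17.91 mg/L.
Second outfall: C = (56.60·17.91 + 6.460·159.0)/63.06 = 32.36 mg/L.

32.4 mg/L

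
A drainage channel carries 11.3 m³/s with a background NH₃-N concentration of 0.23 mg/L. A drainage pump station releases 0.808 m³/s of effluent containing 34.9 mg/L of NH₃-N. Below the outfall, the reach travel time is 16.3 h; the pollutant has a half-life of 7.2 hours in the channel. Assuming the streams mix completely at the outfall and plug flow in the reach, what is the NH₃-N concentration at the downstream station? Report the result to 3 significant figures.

0.530 mg/L

Mass balance: C = (11.30·0.2300 + 0.8080·34.90) / 12.11 = 30.80/12.11 = 2.544 mg/L.
Half-life 7.2 h → k = ln 2 / 7.2 = 0.09627 h⁻¹ = 2.310 d⁻¹.
First-order decay: C = 2.544·exp(−k·t) = 2.544·0.2082 = 0.5296 mg/L.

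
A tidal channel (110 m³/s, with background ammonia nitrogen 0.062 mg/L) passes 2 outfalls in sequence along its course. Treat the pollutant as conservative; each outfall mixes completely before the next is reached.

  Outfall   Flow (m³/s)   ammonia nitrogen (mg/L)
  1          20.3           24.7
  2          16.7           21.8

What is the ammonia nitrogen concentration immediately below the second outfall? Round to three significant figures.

Outfall 1: combined Q = 130.3 m³/s; C = (110.0·0.06200 + 20.30·24.70)/130.3 = 3.900 mg/L.
Outfall 2: combined Q = 147.0 m³/s; C = (130.3·3.900 + 16.70·21.80)/147.0 = 5.934 mg/L.

5.93 mg/L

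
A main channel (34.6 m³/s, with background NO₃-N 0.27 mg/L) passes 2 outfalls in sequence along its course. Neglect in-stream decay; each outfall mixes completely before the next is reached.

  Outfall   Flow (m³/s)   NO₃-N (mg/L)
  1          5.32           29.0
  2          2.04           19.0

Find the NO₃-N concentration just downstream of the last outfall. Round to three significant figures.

4.82 mg/L

Outfall 1: combined Q = 39.92 m³/s; C = (34.60·0.2700 + 5.320·29.00)/39.92 = 4.099 mg/L.
Outfall 2: combined Q = 41.96 m³/s; C = (39.92·4.099 + 2.040·19.00)/41.96 = 4.823 mg/L.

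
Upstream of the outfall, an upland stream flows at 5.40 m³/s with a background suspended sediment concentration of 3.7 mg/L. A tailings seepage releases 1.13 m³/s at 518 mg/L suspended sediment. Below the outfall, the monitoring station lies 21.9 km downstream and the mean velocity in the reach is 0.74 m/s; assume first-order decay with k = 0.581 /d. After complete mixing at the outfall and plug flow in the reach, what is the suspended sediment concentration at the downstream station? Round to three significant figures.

76.0 mg/L

After mixing, C = (5.400·3.700 + 1.130·518.0) / 6.530 = 605.3/6.530 = 92.70 mg/L.
Travel time t = 21.9·1000 / 0.74 = 29590 s = 8.221 h.
Applying C = C₀e^(−kt): 92.70 × 0.8195 = 75.97 mg/L.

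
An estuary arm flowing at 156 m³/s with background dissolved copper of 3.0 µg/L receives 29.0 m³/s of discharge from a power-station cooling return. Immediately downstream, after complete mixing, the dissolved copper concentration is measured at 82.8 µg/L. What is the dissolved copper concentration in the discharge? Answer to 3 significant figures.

Mass balance: 156.0·3.000 + 29.00·Cₑ = 185.0·82.80
→ Cₑ = (185.0·82.80 − 156.0·3.000) / 29.00 = 512.1 µg/L.

512 µg/L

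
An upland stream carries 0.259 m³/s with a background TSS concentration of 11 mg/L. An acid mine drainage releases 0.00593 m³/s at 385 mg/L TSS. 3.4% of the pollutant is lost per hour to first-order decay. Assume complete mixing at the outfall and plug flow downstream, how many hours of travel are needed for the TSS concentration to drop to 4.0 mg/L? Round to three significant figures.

After mixing, C = (0.2590·11.00 + 0.005930·385.0) / 0.2649 = 5.132/0.2649 = 19.37 mg/L.
3.4%/h lost → k = −ln(1 − 0.034) = 0.03459 h⁻¹.
19.37·exp(−k·t) = 4.0 → t = ln(19.37/4.0)/k = 164200 s = 45.60 h.

45.6 h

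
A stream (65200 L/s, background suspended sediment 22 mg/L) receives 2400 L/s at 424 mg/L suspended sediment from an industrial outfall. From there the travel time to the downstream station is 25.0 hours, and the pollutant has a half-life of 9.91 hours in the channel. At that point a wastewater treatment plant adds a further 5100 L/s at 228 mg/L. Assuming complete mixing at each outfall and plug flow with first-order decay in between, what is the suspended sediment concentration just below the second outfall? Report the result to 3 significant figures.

21.9 mg/L

Mass balance: C = (65200·22.00 + 2400·424.0) / 67600 = 2452000/67600 = 36.27 mg/L; combined flow 67600 L/s.
Half-life 9.91 h → k = ln 2 / 9.91 = 0.06994 h⁻¹ = 1.679 d⁻¹.
After decay, C = 36.27 × e^(−kt) = 36.27 × 0.1740 = 6.312 mg/L.
Second outfall: C = (67600·6.312 + 5100·228.0)/72700 = 21.86 mg/L.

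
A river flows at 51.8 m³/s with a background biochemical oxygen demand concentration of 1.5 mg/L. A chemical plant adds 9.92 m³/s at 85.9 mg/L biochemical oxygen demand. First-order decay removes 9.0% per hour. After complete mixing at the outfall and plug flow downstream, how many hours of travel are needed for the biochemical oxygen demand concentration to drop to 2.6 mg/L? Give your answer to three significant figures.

After mixing, C = (51.80·1.500 + 9.920·85.90) / 61.72 = 929.8/61.72 = 15.07 mg/L.
9.0%/h lost → k = −ln(1 − 0.09) = 0.09431 h⁻¹.
15.07·exp(−k·t) = 2.6 → t = ln(15.07/2.6)/k = 67060 s = 18.63 h.

18.6 h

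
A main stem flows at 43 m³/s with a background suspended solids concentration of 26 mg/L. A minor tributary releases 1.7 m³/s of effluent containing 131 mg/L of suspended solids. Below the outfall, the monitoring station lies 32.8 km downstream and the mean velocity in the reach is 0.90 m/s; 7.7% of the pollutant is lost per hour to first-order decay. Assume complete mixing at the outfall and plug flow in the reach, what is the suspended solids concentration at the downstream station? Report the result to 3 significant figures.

Mixed concentration C = ΣQC/ΣQ = (43.00·26.00 + 1.700·131.0) / 44.70 = 1341/44.70 = 29.99 mg/L.
Travel time t = 32.8·1000 / 0.90 = 36440 s = 10.12 h.
7.7%/h lost → k = −ln(1 − 0.077) = 0.08013 h⁻¹.
Applying C = C₀e^(−kt): 29.99 × 0.4443 = 13.33 mg/L.

13.3 mg/L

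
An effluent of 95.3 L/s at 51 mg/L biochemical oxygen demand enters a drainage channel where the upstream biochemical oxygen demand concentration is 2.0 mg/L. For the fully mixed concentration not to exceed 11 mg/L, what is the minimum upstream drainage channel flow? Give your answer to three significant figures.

424 L/s

Set C_mix = 11: (Q·2.000 + 95.30·51.00) / (Q + 95.30) = 11
→ Q = 95.30·(51.00 − 11)/(11 − 2.000) = 423.6 L/s.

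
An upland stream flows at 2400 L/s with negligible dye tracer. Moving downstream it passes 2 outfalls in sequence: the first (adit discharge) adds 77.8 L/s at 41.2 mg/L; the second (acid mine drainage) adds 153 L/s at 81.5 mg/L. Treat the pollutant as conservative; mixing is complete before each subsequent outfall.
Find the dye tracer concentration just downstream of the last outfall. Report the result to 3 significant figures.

After outfall 1: Q = 2400 + 77.80 = 2478 L/s; C = (2400·0 + 77.80·41.20)/2478 = 1.294 mg/L.
After outfall 2: Q = 2478 + 153.0 = 2631 L/s; C = (2478·1.294 + 153.0·81.50)/2631 = 5.958 mg/L.

5.96 mg/L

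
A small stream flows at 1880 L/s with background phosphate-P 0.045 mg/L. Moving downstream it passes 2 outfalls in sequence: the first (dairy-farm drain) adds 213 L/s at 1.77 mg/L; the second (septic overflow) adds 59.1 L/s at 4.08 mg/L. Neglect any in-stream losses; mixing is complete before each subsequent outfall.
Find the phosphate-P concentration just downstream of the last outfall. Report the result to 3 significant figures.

Below outfall 1: Q → 2093 L/s, C = (1880·0.04500 + 213.0·1.770)/2093 = 0.2205 mg/L.
Below outfall 2: Q → 2152 L/s, C = (2093·0.2205 + 59.10·4.080)/2152 = 0.3265 mg/L.

0.327 mg/L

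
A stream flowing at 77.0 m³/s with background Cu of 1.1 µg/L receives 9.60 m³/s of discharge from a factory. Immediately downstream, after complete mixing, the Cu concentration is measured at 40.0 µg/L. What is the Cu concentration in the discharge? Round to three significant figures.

Mass balance: 77.00·1.100 + 9.600·Cₑ = 86.60·40.00
→ Cₑ = (86.60·40.00 − 77.00·1.100) / 9.600 = 352.0 µg/L.

352 µg/L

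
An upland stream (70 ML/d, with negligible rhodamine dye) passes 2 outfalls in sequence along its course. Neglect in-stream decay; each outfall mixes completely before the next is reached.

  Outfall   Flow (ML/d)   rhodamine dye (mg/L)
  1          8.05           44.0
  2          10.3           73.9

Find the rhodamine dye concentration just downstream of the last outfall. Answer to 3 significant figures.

12.6 mg/L

Below outfall 1: Q → 78.05 ML/d, C = (70.00·0 + 8.050·44.00)/78.05 = 4.538 mg/L.
Below outfall 2: Q → 88.35 ML/d, C = (78.05·4.538 + 10.30·73.90)/88.35 = 12.62 mg/L.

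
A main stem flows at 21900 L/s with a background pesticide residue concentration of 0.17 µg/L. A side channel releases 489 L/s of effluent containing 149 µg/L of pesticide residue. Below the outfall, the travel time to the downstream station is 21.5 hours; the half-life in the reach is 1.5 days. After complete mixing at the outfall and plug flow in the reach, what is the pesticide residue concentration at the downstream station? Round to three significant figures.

After mixing, C = (21900·0.1700 + 489.0·149.0) / 22390 = 76580/22390 = 3.421 µg/L.
Half-life 1.5 d → k = ln 2 / 1.5 = 0.4621 d⁻¹.
Decay over the reach: 3.421·exp(−kt) = 3.421·0.6610 = 2.261 µg/L.

2.26 µg/L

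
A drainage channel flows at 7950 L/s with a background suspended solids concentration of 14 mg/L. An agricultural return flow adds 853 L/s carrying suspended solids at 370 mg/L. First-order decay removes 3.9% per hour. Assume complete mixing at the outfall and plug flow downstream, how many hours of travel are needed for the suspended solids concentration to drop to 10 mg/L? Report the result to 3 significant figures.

After mixing, C = (7950·14.00 + 853.0·370.0) / 8803 = 426900/8803 = 48.50 mg/L.
3.9%/h lost → k = −ln(1 − 0.039) = 0.03978 h⁻¹.
48.50·exp(−k·t) = 10 → t = ln(48.50/10)/k = 142900 s = 39.69 h.

39.7 h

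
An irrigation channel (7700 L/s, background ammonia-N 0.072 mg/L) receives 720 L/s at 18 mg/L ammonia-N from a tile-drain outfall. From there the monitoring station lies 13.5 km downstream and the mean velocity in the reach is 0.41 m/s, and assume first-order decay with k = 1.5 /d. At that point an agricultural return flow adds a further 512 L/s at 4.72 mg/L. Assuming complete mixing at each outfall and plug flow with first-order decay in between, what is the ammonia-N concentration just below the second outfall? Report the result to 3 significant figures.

Flow-weighted average: C = (7700·0.07200 + 720.0·18.00) / 8420 = 13510/8420 = 1.605 mg/L; combined flow 8420 L/s.
Travel time t = 13.5·1000 / 0.41 = 32930 s = 9.146 h.
First-order decay: C = 1.605·exp(−k·t) = 1.605·0.5646 = 0.9062 mg/L.
At the second outfall, C = (8420·0.9062 + 512.0·4.720) / (8420 + 512.0) = 1.125 mg/L.

1.12 mg/L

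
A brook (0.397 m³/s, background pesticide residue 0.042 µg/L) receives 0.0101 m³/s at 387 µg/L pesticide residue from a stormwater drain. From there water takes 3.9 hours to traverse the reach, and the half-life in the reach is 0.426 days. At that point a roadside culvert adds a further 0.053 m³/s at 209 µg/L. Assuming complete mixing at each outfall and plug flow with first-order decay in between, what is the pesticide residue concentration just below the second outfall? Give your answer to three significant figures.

Mixed concentration C = ΣQC/ΣQ = (0.3970·0.04200 + 0.01010·387.0) / 0.4071 = 3.925/0.4071 = 9.642 µg/L; combined flow 0.4071 m³/s.
Half-life 0.426 d → k = ln 2 / 0.426 = 1.627 d⁻¹.
Applying C = C₀e^(−kt): 9.642 × 0.7677 = 7.402 µg/L.
At the second outfall, C = (0.4071·7.402 + 0.05300·209.0) / (0.4071 + 0.05300) = 30.62 µg/L.

30.6 µg/L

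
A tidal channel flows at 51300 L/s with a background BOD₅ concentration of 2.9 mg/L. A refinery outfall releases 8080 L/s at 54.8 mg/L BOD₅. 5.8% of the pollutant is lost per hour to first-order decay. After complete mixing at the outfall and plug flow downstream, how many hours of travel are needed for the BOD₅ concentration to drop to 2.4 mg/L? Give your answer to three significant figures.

Conservation of mass: C = (51300·2.900 + 8080·54.80) / 59380 = 591600/59380 = 9.962 mg/L.
5.8%/h lost → k = −ln(1 − 0.058) = 0.05975 h⁻¹.
9.962·exp(−k·t) = 2.4 → t = ln(9.962/2.4)/k = 85760 s = 23.82 h.

23.8 h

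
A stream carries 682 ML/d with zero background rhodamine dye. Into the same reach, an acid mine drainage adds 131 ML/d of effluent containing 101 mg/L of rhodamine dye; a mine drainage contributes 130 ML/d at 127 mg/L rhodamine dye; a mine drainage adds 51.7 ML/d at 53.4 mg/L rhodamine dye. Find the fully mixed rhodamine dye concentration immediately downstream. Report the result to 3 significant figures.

32.7 mg/L

After mixing, C = (682.0·0 + 131.0·101.0 + 130.0·127.0 + 51.70·53.40) / 994.7 = 32500/994.7 = 32.67 mg/L.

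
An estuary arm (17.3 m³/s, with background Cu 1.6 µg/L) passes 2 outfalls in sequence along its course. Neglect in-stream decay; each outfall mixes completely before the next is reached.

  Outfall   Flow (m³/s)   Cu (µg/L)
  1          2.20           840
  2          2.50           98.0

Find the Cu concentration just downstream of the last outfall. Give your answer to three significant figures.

96.4 µg/L

After outfall 1: Q = 17.30 + 2.200 = 19.50 m³/s; C = (17.30·1.600 + 2.200·840.0)/19.50 = 96.19 µg/L.
After outfall 2: Q = 19.50 + 2.500 = 22.00 m³/s; C = (19.50·96.19 + 2.500·98.00)/22.00 = 96.39 µg/L.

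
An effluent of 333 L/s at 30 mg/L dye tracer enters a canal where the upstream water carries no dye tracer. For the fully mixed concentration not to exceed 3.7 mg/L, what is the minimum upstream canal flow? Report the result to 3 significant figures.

Set C_mix = 3.7: (Q·0 + 333.0·30.00) / (Q + 333.0) = 3.7
→ Q = 333.0·(30.00 − 3.7)/(3.7 − 0) = 2367 L/s.

2370 L/s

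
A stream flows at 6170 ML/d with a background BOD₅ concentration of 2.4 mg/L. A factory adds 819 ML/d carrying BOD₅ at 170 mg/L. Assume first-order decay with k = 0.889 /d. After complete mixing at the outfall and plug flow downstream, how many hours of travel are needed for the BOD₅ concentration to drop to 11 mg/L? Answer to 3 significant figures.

18.8 h

Conservation of mass: C = (6170·2.400 + 819.0·170.0) / 6989 = 154000/6989 = 22.04 mg/L.
22.04·exp(−k·t) = 11 → t = ln(22.04/11)/k = 67540 s = 18.76 h.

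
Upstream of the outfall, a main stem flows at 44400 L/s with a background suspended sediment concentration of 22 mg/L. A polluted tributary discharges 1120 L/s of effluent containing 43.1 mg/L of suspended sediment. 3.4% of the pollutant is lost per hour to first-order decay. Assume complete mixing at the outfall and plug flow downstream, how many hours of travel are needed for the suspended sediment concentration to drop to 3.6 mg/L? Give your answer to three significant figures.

Flow-weighted average: C = (44400·22.00 + 1120·43.10) / 45520 = 1025000/45520 = 22.52 mg/L.
3.4%/h lost → k = −ln(1 − 0.034) = 0.03459 h⁻¹.
22.52·exp(−k·t) = 3.6 → t = ln(22.52/3.6)/k = 190800 s = 53.00 h.

53.0 h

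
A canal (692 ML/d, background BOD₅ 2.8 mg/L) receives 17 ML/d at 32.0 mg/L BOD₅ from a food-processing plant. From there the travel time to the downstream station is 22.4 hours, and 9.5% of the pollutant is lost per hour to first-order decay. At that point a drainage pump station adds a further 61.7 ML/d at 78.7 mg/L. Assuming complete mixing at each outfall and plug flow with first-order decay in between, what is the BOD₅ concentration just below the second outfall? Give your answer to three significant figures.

6.64 mg/L

Mass balance: C = (692.0·2.800 + 17.00·32.00) / 709.0 = 2482/709.0 = 3.500 mg/L; combined flow 709.0 ML/d.
9.5%/h lost → k = −ln(1 − 0.095) = 0.09982 h⁻¹.
Decay over the reach: 3.500·exp(−kt) = 3.500·0.1069 = 0.3741 mg/L.
At the second outfall, C = (709.0·0.3741 + 61.70·78.70) / (709.0 + 61.70) = 6.645 mg/L.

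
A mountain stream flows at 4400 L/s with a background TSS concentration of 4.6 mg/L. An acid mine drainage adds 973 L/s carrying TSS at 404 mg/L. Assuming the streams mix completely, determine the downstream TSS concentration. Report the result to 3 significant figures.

Mixed concentration C = ΣQC/ΣQ = (4400·4.600 + 973.0·404.0) / 5373 = 413300/5373 = 76.93 mg/L.

76.9 mg/L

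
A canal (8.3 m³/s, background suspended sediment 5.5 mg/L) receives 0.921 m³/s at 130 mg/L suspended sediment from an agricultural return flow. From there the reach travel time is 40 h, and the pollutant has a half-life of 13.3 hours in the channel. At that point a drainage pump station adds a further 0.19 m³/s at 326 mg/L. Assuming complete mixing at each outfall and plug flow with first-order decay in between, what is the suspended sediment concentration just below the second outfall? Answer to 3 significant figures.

8.77 mg/L

Mass balance: C = (8.300·5.500 + 0.9210·130.0) / 9.221 = 165.4/9.221 = 17.94 mg/L; combined flow 9.221 m³/s.
Half-life 13.3 h → k = ln 2 / 13.3 = 0.05212 h⁻¹ = 1.251 d⁻¹.
Applying C = C₀e^(−kt): 17.94 × 0.1244 = 2.230 mg/L.
At the second outfall, C = (9.221·2.230 + 0.1900·326.0) / (9.221 + 0.1900) = 8.767 mg/L.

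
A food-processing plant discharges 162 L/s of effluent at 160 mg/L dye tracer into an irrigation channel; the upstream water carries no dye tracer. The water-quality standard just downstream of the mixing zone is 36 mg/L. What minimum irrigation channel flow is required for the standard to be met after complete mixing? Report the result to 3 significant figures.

558 L/s

Set C_mix = 36: (Q·0 + 162.0·160.0) / (Q + 162.0) = 36
→ Q = 162.0·(160.0 − 36)/(36 − 0) = 558.0 L/s.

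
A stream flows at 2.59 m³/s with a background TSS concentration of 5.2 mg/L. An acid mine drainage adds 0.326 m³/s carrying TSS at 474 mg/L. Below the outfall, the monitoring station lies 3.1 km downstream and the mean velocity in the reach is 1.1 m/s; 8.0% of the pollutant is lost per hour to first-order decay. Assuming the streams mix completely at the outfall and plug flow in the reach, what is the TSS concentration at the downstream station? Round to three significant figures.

After mixing, C = (2.590·5.200 + 0.3260·474.0) / 2.916 = 168.0/2.916 = 57.61 mg/L.
Travel time t = 3.1·1000 / 1.1 = 2818 s = 0.7828 h.
8.0%/h lost → k = −ln(1 − 0.08) = 0.08338 h⁻¹.
First-order decay: C = 57.61·exp(−k·t) = 57.61·0.9368 = 53.97 mg/L.

54.0 mg/L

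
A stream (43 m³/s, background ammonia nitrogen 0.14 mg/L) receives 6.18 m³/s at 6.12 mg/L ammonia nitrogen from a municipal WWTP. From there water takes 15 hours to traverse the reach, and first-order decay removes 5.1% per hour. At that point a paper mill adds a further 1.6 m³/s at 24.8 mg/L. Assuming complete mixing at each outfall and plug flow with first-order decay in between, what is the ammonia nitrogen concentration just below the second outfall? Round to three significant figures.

1.18 mg/L

Flow-weighted average: C = (43.00·0.1400 + 6.180·6.120) / 49.18 = 43.84/49.18 = 0.8915 mg/L; combined flow 49.18 m³/s.
5.1%/h lost → k = −ln(1 − 0.051) = 0.05235 h⁻¹.
Decay over the reach: 0.8915·exp(−kt) = 0.8915·0.4560 = 0.4065 mg/L.
Second outfall: C = (49.18·0.4065 + 1.600·24.80)/50.78 = 1.175 mg/L.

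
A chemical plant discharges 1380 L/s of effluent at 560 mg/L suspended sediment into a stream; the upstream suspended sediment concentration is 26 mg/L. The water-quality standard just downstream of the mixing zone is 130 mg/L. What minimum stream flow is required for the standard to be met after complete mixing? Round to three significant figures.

5710 L/s

Set C_mix = 130: (Q·26.00 + 1380·560.0) / (Q + 1380) = 130
→ Q = 1380·(560.0 − 130)/(130 − 26.00) = 5706 L/s.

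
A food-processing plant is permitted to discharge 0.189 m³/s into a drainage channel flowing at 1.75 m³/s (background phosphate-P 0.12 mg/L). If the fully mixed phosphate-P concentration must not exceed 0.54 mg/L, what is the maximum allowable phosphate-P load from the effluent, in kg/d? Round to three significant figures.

72.3 kg/d

Mass balance at the limit: 1.750·0.1200 + 0.1890·Cₑ = 1.939·0.54 → Cₑ = 4.429 mg/L.
Load = 0.1890 m³/s × 4.429 g/m³ × 86 400 s/d = 72.32 kg/d.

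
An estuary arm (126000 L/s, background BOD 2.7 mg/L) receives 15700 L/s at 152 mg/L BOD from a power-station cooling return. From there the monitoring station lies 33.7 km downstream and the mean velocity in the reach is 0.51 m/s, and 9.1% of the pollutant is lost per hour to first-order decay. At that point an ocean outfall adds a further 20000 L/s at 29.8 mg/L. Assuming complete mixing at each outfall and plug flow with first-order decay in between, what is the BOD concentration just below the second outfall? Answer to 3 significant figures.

6.61 mg/L

Conservation of mass: C = (126000·2.700 + 15700·152.0) / 141700 = 2727000/141700 = 19.24 mg/L; combined flow 141700 L/s.
Travel time t = 33.7·1000 / 0.51 = 66080 s = 18.36 h.
9.1%/h lost → k = −ln(1 − 0.091) = 0.09541 h⁻¹.
After decay, C = 19.24 × e^(−kt) = 19.24 × 0.1736 = 3.340 mg/L.
Second outfall: C = (141700·3.340 + 20000·29.80)/161700 = 6.612 mg/L.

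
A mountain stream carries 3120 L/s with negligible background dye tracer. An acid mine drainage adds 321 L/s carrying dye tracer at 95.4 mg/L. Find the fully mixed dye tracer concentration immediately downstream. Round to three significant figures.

Flow-weighted average: C = (3120·0 + 321.0·95.40) / 3441 = 30620/3441 = 8.900 mg/L.

8.90 mg/L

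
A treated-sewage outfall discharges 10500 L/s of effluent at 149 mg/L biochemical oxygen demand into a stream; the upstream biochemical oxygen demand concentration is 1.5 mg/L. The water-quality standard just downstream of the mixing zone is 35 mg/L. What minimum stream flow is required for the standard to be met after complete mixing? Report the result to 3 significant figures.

Set C_mix = 35: (Q·1.500 + 10500·149.0) / (Q + 10500) = 35
→ Q = 10500·(149.0 − 35)/(35 − 1.500) = 35730 L/s.

35700 L/s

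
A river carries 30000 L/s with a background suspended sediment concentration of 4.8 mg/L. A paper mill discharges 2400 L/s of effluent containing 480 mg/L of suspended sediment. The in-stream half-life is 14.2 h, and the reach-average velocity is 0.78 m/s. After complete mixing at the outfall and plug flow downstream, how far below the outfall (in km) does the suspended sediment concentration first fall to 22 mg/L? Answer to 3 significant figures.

Conservation of mass: C = (30000·4.800 + 2400·480.0) / 32400 = 1296000/32400 = 40.00 mg/L.
Half-life 14.2 h → k = ln 2 / 14.2 = 0.04881 h⁻¹ = 1.172 d⁻¹.
Set 40.00·exp(−k·t) = 22 → t = ln(40.00/22)/k = 44090 s = 12.25 h.
Distance = v·t = 0.78·44090 = 34390 m = 34.39 km.

34.4 km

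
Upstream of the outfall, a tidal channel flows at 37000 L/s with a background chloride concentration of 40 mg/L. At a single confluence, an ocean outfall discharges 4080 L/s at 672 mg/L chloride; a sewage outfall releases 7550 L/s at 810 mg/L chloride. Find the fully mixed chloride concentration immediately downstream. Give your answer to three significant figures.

213 mg/L

Mass balance: C = (37000·40.00 + 4080·672.0 + 7550·810.0) / 48630 = 10340000/48630 = 212.6 mg/L.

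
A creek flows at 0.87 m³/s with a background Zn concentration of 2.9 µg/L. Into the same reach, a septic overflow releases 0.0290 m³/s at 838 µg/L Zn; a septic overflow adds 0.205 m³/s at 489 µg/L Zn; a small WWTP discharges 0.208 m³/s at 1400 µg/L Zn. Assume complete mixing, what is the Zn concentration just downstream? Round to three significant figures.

319 µg/L

Conservation of mass: C = (0.8700·2.900 + 0.02900·838.0 + 0.2050·489.0 + 0.2080·1400) / 1.312 = 418.3/1.312 = 318.8 µg/L.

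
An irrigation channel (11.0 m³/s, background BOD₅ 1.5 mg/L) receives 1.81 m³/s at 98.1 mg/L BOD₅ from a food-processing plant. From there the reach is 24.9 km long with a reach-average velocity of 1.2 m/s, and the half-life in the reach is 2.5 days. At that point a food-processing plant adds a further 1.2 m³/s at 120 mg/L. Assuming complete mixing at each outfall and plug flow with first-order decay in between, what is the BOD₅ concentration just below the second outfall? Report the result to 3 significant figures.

Mixed concentration C = ΣQC/ΣQ = (11.00·1.500 + 1.810·98.10) / 12.81 = 194.1/12.81 = 15.15 mg/L; combined flow 12.81 m³/s.
Travel time t = 24.9·1000 / 1.2 = 20750 s = 5.764 h.
Half-life 2.5 d → k = ln 2 / 2.5 = 0.2773 d⁻¹.
Applying C = C₀e^(−kt): 15.15 × 0.9356 = 14.17 mg/L.
At the second outfall, C = (12.81·14.17 + 1.200·120.0) / (12.81 + 1.200) = 23.24 mg/L.

23.2 mg/L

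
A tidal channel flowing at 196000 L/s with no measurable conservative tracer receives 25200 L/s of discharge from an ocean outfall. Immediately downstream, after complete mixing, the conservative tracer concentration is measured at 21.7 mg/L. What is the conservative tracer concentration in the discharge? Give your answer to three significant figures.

Mass balance: 196000·0 + 25200·Cₑ = 221200·21.70
→ Cₑ = (221200·21.70 − 196000·0) / 25200 = 190.5 mg/L.

190 mg/L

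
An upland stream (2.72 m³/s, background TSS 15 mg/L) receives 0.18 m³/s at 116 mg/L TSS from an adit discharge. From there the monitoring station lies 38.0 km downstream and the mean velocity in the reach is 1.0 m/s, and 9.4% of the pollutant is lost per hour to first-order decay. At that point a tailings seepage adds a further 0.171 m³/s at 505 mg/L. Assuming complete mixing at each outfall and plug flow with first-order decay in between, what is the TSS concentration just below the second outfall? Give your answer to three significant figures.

35.2 mg/L

Flow-weighted average: C = (2.720·15.00 + 0.1800·116.0) / 2.900 = 61.68/2.900 = 21.27 mg/L; combined flow 2.900 m³/s.
Travel time t = 38.0·1000 / 1.0 = 38000 s = 10.56 h.
9.4%/h lost → k = −ln(1 − 0.094) = 0.09872 h⁻¹.
After decay, C = 21.27 × e^(−kt) = 21.27 × 0.3527 = 7.503 mg/L.
Second outfall: C = (2.900·7.503 + 0.1710·505.0)/3.071 = 35.20 mg/L.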